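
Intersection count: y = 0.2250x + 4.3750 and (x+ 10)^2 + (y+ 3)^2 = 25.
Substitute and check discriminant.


Substitute y = 0.2250x + 4.3750: (x+ 10)^2 + (0.2250x+4.3750+ 3)^2 = 25
Expand to Ax^2 + Bx + C = 0, where b-k = 7.375
A = 1+m^2 = 1.050625
B = 2(m(b-k) - h) = 2(0.2250*7.375 + 10) = 23.31875
C = h^2 + (b-k)^2 - r^2 = 100 + 54.390625 - 25 = 129.390625
disc = B^2-4AC = 543.7641 - 543.7641 = 0
disc = 0

1 intersection point (tangent)


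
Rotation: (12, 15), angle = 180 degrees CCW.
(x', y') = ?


cos(180) = -1, sin(180) = 0
x' = 12*(-1) - 15*0 = -12
y' = 12*0 + 15*(-1) = -15

(-12, -15)


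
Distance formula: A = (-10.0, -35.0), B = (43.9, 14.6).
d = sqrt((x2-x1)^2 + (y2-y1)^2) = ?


dx = 43.9 + 10.0 = 53.9
dy = 14.6 + 35.0 = 49.6
d = sqrt(2905.21 + 2460.16) = sqrt(5365.37) = 73.2487

73.2487


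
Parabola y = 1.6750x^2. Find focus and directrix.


a = 1.6750
1/(4a) = 0.1493
Focus = (0, 0.1493)
Directrix: y = -0.1493

Focus = (0, 0.1493), Directrix: y = -0.1493


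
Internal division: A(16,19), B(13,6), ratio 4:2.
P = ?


Px = (4*13 + 2*16)/6 = 84/6 = 14.0000
Py = (4*6 + 2*19)/6 = 62/6 = 10.3333

P = (14.0000, 10.3333)


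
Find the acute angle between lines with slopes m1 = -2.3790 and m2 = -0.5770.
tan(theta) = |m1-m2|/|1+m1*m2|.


m1-m2 = -1.802
1+m1*m2 = 2.372683
tan(theta) = |-1.802/2.372683| = 0.759478
theta = arctan(|-1.802/2.372683|) = 37.2159 degrees (acute angle)

37.2159 degrees


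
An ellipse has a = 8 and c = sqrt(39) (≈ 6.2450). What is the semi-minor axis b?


b^2 = 8^2 - (sqrt(39))^2 = 64 - 39 = 25
b = sqrt(25) = 5

b = 5


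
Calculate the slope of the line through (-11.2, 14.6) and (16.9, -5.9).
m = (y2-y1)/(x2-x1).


dy = -5.9 - 14.6 = -20.5
dx = 16.9 + 11.2 = 28.1
m = -20.5/28.1 = -0.7295

m = -0.7295


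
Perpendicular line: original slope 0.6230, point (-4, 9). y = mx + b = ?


Perpendicular slope = -1/m1 = -1/0.6230 = -1.6051
b2 = y0 - m2*x0 = 9 - 4/0.6230 = 9 - 6.4205 = 2.5795

y = -1.6051x + 2.5795


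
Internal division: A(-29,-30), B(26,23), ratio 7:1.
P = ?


Px = (7*26 + 1*(-29))/8 = 153/8 = 19.1250
Py = (7*23 + 1*(-30))/8 = 131/8 = 16.3750

P = (19.1250, 16.3750)


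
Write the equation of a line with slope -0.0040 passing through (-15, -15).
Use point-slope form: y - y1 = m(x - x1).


y + 15 = -0.0040(x + 15)
y = -0.0040x - 15 + 0.0040*(-15)
y = -0.0040x - 15.0600

y = -0.0040x - 15.0600


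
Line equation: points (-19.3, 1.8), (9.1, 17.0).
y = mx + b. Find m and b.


m = (15.2)/(28.4) = 0.5352
b = y1 - m*x1 = 1.8 - (15.2*(-19.3))/(28.4) = 1.8 + 10.3296 = 12.1296

y = 0.5352x + 12.1296


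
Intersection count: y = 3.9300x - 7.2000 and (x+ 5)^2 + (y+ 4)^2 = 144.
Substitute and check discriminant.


Substitute y = 3.9300x - 7.2000: (x+ 5)^2 + (3.9300x- 7.2000+ 4)^2 = 144
Expand to Ax^2 + Bx + C = 0, where b-k = -3.2
A = 1+m^2 = 16.4449
B = 2(m(b-k) - h) = 2(3.9300*(-3.2) + 5) = -15.152
C = h^2 + (b-k)^2 - r^2 = 25 + 10.24 - 144 = -108.76
disc = B^2-4AC = 229.5831 + 7154.1893 = 7383.7724
disc > 0

2 intersection points


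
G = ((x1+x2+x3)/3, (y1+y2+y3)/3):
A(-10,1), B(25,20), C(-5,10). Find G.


Gx = (-10+25- 5)/3 = 10/3 = 3.3333
Gy = (1+20+10)/3 = 31/3 = 10.3333

G = (3.3333, 10.3333)


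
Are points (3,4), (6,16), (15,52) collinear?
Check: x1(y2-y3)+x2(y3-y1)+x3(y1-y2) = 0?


3*(16-52) + 6*(52-4) + 15*(4-16)
= -108 + 288 - 180 = 0

Yes, collinear (determinant = 0)


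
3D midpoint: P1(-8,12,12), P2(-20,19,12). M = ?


Mx = (-8- 20)/2 = -14.0000
My = (12+19)/2 = 15.5000
Mz = (12+12)/2 = 12.0000

M = (-14.0000, 15.5000, 12.0000)


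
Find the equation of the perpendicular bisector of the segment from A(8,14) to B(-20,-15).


Midpoint = (-6, -0.5)
Slope of AB = dy/dx = -29/(-28) = 1.0357
Perp slope = -dx/dy = -28/29 = -0.9655
b = My - (perp slope)*Mx = -0.5 + (-28*(-6))/(-29) = -0.5 - 5.7931 = -6.2931

y = -0.9655x - 6.2931


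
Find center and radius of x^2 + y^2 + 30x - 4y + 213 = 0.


h = -D/2 = -30/2 = -15
k = -E/2 = 4/2 = 2
r^2 = h^2 + k^2 - F = 225 + 4 - 213 = 16
r = 4

Center (-15, 2), radius = 4


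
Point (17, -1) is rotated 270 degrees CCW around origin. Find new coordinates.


cos(270) = 0, sin(270) = -1
x' = 17*0 + 1*(-1) = -1
y' = 17*(-1) - 1*0 = -17

(-1, -17)


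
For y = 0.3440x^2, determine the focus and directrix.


a = 0.3440
1/(4a) = 0.7267
Focus = (0, 0.7267)
Directrix: y = -0.7267

Focus = (0, 0.7267), Directrix: y = -0.7267


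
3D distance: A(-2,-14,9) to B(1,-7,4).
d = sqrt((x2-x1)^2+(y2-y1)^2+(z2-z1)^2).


dx=3, dy=7, dz=-5
d = sqrt(9+49+25) = sqrt(83) = 9.1104

9.1104


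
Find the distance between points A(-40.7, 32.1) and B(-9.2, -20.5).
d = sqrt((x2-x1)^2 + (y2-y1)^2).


dx = -9.2 + 40.7 = 31.5
dy = -20.5 - 32.1 = -52.6
d = sqrt(992.25 + 2766.76) = sqrt(3759.01) = 61.3108

61.3108


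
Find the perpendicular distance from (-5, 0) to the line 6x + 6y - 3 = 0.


|6*(-5) + 6*0 - 3| = |-33| = 33
sqrt(36 + 36) = sqrt(72) = 8.4853
d = 33/sqrt(72) = 3.8891

3.8891


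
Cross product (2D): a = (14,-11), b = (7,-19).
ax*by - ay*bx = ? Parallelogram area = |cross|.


cross = 14*(-19) + 11*7 = -266 + 77 = -189
Parallelogram area = |-189| = 189

cross = -189, parallelogram area = 189


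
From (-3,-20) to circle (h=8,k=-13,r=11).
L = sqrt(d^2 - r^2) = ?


d = sqrt((-3-8)^2 + (-20+ 13)^2) = sqrt(121+49) = 13.0384
L = sqrt(170.0000 - 121) = sqrt(49.0000) = 7.0000

7.0000


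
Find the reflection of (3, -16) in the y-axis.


Reflection rule for y-axis: (-x, y)
(3, -16) -> (-3, -16)

(-3, -16)


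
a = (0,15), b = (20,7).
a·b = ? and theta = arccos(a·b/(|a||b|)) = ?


a·b = 0*20 + 15*7 = 0 + 105 = 105
|a| = sqrt(0+225) = 15.0000
|b| = sqrt(400+49) = 21.1896
cos(theta) = 105/(sqrt(225)*sqrt(449)) = 105/sqrt(101025) = 0.330350
theta = arccos(105/sqrt(101025)) = 70.7100 degrees

a·b = 105, theta = 70.7100 deg


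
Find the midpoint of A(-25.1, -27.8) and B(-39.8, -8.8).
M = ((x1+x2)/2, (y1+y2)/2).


Mx = (-25.1 - 39.8)/2 = -64.9/2 = -32.4500
My = (-27.8 - 8.8)/2 = -36.6/2 = -18.3000

(-32.4500, -18.3000)


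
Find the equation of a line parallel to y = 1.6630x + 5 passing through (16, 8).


Parallel lines have equal slopes.
m2 = 1.6630
b2 = 8 - 1.6630*16 = -18.6080

y = 1.6630x - 18.6080


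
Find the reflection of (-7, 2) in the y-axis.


Reflection rule for y-axis: (-x, y)
(-7, 2) -> (7, 2)

(7, 2)


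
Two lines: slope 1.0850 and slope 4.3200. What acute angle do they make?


m1-m2 = -3.235
1+m1*m2 = 5.6872
tan(theta) = |-3.235/5.6872| = 0.568821
theta = arctan(|-3.235/5.6872|) = 29.6321 degrees (acute angle)

29.6321 degrees


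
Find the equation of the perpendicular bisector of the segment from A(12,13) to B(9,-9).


Midpoint = (10.5, 2)
Slope of AB = dy/dx = -22/(-3) = 7.3333
Perp slope = -dx/dy = -3/22 = -0.1364
b = My - (perp slope)*Mx = 2 + (-3*10.5)/(-22) = 2 + 1.4318 = 3.4318

y = -0.1364x + 3.4318


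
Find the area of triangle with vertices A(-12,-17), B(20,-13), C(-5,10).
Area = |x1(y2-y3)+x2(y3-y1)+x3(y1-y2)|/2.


-12*(-13-10) = 276
20*(10+ 17) = 540
-5*(-17+ 13) = 20
sum = 836
Area = |836|/2 = 418.0000

418.0000 sq units


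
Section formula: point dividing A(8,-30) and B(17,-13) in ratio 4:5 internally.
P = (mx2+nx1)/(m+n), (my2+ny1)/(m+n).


Px = (4*17 + 5*8)/9 = 108/9 = 12.0000
Py = (4*(-13) + 5*(-30))/9 = -202/9 = -22.4444

P = (12.0000, -22.4444)


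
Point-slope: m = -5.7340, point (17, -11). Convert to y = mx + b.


y + 11 = -5.7340(x - 17)
y = -5.7340x - 11 + 5.7340*17
y = -5.7340x + 86.4780

y = -5.7340x + 86.4780


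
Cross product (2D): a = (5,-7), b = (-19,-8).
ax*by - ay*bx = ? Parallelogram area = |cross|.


cross = 5*(-8) + 7*(-19) = -40 - 133 = -173
Parallelogram area = |-173| = 173

cross = -173, parallelogram area = 173


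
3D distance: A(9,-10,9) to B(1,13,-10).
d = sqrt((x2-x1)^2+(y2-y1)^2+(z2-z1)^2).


dx=-8, dy=23, dz=-19
d = sqrt(64+529+361) = sqrt(954) = 30.8869

30.8869


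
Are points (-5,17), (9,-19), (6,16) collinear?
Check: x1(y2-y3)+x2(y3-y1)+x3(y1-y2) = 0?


-5*(-19-16) + 9*(16-17) + 6*(17+ 19)
= 175 - 9 + 216 = 382

No, not collinear (determinant = 382)


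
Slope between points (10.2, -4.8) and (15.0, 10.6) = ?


dy = 10.6 + 4.8 = 15.4
dx = 15.0 - 10.2 = 4.8
m = 15.4/4.8 = 3.2083

m = 3.2083


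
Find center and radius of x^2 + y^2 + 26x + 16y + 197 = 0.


h = -D/2 = -26/2 = -13
k = -E/2 = -16/2 = -8
r^2 = h^2 + k^2 - F = 169 + 64 - 197 = 36
r = 6

Center (-13, -8), radius = 6


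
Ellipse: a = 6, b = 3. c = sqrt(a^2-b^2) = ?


c^2 = 6^2 - 3^2 = 36 - 9 = 27
c = sqrt(27) = 5.1962

c = 5.1962


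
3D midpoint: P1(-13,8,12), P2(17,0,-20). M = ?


Mx = (-13+17)/2 = 2.0000
My = (8+0)/2 = 4.0000
Mz = (12- 20)/2 = -4.0000

M = (2.0000, 4.0000, -4.0000)


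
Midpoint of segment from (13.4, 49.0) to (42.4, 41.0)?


Mx = (13.4 + 42.4)/2 = 55.8/2 = 27.9000
My = (49.0 + 41.0)/2 = 90.0/2 = 45.0000

(27.9000, 45.0000)


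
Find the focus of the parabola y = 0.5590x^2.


a = 0.5590
4a = 2.2360
focus = (0, 1/2.2360) = (0, 0.4472)

Focus = (0, 0.4472)


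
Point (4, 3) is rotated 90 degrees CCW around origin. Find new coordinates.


cos(90) = 0, sin(90) = 1
x' = 4*0 - 3*1 = -3
y' = 4*1 + 3*0 = 4

(-3, 4)


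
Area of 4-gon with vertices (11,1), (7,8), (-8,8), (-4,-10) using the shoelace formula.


sum(xi*y_{i+1}) = 11*8 + 7*8 - 8*(-10) - 4*1 = 220
sum(yi*x_{i+1}) = 1*7 + 8*(-8) + 8*(-4) - 10*11 = -199
Area = |220 + 199|/2 = 419/2 = 209.5000

209.5000 sq units


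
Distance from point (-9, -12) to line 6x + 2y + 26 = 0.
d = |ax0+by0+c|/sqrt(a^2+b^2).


|6*(-9) + 2*(-12) + 26| = |-52| = 52
sqrt(36 + 4) = sqrt(40) = 6.3246
d = 52/sqrt(40) = 8.2219

8.2219


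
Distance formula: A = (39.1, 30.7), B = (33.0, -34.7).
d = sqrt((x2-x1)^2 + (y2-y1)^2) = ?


dx = 33.0 - 39.1 = -6.1
dy = -34.7 - 30.7 = -65.4
d = sqrt(37.21 + 4277.16) = sqrt(4314.37) = 65.6839

65.6839


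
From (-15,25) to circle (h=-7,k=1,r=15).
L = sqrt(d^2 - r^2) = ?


d = sqrt((-15+ 7)^2 + (25-1)^2) = sqrt(64+576) = 25.2982
L = sqrt(640.0000 - 225) = sqrt(415.0000) = 20.3715

20.3715


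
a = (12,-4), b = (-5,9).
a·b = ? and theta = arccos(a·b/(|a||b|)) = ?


a·b = 12*(-5) - 4*9 = -60 - 36 = -96
|a| = sqrt(144+16) = 12.6491
|b| = sqrt(25+81) = 10.2956
cos(theta) = -96/(sqrt(160)*sqrt(106)) = -96/sqrt(16960) = -0.737154
theta = arccos(-96/sqrt(16960)) = 137.4896 degrees

a·b = -96, theta = 137.4896 deg


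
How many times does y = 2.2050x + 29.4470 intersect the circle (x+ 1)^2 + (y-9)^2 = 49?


Substitute y = 2.2050x + 29.4470: (x+ 1)^2 + (2.2050x+29.4470-9)^2 = 49
Expand to Ax^2 + Bx + C = 0, where b-k = 20.447
A = 1+m^2 = 5.862025
B = 2(m(b-k) - h) = 2(2.2050*20.447 + 1) = 92.17127
C = h^2 + (b-k)^2 - r^2 = 1 + 418.079809 - 49 = 370.079809
disc = B^2-4AC = 8495.5430 - 8677.6684 = -182.1254
disc < 0

0 intersection points


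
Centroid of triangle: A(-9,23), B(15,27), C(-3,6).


Gx = (-9+15- 3)/3 = 3/3 = 1.0000
Gy = (23+27+6)/3 = 56/3 = 18.6667

G = (1.0000, 18.6667)


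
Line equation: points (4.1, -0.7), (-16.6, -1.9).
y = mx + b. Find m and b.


m = (-1.2)/(-20.7) = 0.0580
b = y1 - m*x1 = -0.7 - (-1.2*4.1)/(-20.7) = -0.7 - 0.2377 = -0.9377

y = 0.0580x - 0.9377


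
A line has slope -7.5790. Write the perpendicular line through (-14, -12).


Perpendicular slope = -1/m1 = -1/(-7.5790) = 0.1319
b2 = y0 - m2*x0 = -12 - 14/(-7.5790) = -12 + 1.8472 = -10.1528

y = 0.1319x - 10.1528


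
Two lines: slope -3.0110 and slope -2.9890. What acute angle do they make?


m1-m2 = -0.022
1+m1*m2 = 9.999879
tan(theta) = |-0.022/9.999879| = 0.002200
theta = arctan(|-0.022/9.999879|) = 0.1261 degrees (acute angle)

0.1261 degrees


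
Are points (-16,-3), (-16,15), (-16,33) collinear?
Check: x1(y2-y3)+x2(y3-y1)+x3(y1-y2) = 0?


-16*(15-33) - 16*(33+ 3) - 16*(-3-15)
= 288 - 576 + 288 = 0

Yes, collinear (determinant = 0)


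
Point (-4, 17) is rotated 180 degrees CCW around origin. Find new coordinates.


cos(180) = -1, sin(180) = 0
x' = -4*(-1) - 17*0 = 4
y' = -4*0 + 17*(-1) = -17

(4, -17)


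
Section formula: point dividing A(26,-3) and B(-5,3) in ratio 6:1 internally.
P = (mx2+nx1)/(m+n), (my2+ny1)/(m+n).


Px = (6*(-5) + 1*26)/7 = -4/7 = -0.5714
Py = (6*3 + 1*(-3))/7 = 15/7 = 2.1429

P = (-0.5714, 2.1429)


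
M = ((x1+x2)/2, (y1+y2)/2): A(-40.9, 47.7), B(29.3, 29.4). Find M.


Mx = (-40.9 + 29.3)/2 = -11.6/2 = -5.8000
My = (47.7 + 29.4)/2 = 77.1/2 = 38.5500

(-5.8000, 38.5500)


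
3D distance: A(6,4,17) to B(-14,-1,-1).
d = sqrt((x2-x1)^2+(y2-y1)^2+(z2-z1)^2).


dx=-20, dy=-5, dz=-18
d = sqrt(400+25+324) = sqrt(749) = 27.3679

27.3679


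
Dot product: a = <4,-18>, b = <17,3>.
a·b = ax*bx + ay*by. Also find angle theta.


a·b = 4*17 - 18*3 = 68 - 54 = 14
|a| = sqrt(16+324) = 18.4391
|b| = sqrt(289+9) = 17.2627
cos(theta) = 14/(sqrt(340)*sqrt(298)) = 14/sqrt(101320) = 0.043983
theta = arccos(14/sqrt(101320)) = 87.4792 degrees

a·b = 14, theta = 87.4792 deg


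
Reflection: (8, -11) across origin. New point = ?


Reflection rule for origin: (-x, -y)
(8, -11) -> (-8, 11)

(-8, 11)


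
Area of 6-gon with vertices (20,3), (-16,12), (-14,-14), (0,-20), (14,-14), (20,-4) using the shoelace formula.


sum(xi*y_{i+1}) = 20*12 - 16*(-14) - 14*(-20) + 0*(-14) + 14*(-4) + 20*3 = 748
sum(yi*x_{i+1}) = 3*(-16) + 12*(-14) - 14*0 - 20*14 - 14*20 - 4*20 = -856
Area = |748 + 856|/2 = 1604/2 = 802.0000

802.0000 sq units


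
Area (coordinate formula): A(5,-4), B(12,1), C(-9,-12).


5*(1+ 12) = 65
12*(-12+ 4) = -96
-9*(-4-1) = 45
sum = 14
Area = |14|/2 = 7.0000

7.0000 sq units


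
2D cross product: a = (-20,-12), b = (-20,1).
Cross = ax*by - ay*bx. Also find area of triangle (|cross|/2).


cross = -20*1 + 12*(-20) = -20 - 240 = -260
Triangle area = |-260|/2 = 260/2 = 130.0000

cross = -260, triangle area = 130.0000


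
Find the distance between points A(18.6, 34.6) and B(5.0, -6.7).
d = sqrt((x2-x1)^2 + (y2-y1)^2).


dx = 5.0 - 18.6 = -13.6
dy = -6.7 - 34.6 = -41.3
d = sqrt(184.96 + 1705.69) = sqrt(1890.65) = 43.4816

43.4816


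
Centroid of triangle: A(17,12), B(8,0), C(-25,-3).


Gx = (17+8- 25)/3 = 0/3 = 0
Gy = (12+0- 3)/3 = 9/3 = 3.0000

G = (0, 3.0000)


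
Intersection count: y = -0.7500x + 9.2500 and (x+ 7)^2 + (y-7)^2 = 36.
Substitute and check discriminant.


Substitute y = -0.7500x + 9.2500: (x+ 7)^2 + (-0.7500x+9.2500-7)^2 = 36
Expand to Ax^2 + Bx + C = 0, where b-k = 2.25
A = 1+m^2 = 1.5625
B = 2(m(b-k) - h) = 2(-0.7500*2.25 + 7) = 10.625
C = h^2 + (b-k)^2 - r^2 = 49 + 5.0625 - 36 = 18.0625
disc = B^2-4AC = 112.8906 - 112.8906 = 0
disc = 0

1 intersection point (tangent)


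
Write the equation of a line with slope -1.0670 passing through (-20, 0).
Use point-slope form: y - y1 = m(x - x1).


y - 0 = -1.0670(x + 20)
y = -1.0670x + 0 + 1.0670*(-20)
y = -1.0670x - 21.3400

y = -1.0670x - 21.3400


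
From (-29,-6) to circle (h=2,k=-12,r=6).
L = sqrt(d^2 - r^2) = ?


d = sqrt((-29-2)^2 + (-6+ 12)^2) = sqrt(961+36) = 31.5753
L = sqrt(997.0000 - 36) = sqrt(961.0000) = 31.0000

31.0000


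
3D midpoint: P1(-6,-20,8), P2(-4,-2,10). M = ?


Mx = (-6- 4)/2 = -5.0000
My = (-20- 2)/2 = -11.0000
Mz = (8+10)/2 = 9.0000

M = (-5.0000, -11.0000, 9.0000)


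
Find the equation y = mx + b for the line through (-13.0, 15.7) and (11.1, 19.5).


m = (3.8)/(24.1) = 0.1577
b = y1 - m*x1 = 15.7 - (3.8*(-13.0))/(24.1) = 15.7 + 2.0498 = 17.7498

y = 0.1577x + 17.7498


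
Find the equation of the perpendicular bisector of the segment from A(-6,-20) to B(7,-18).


Midpoint = (0.5, -19)
Slope of AB = dy/dx = 2/13 = 0.1538
Perp slope = -dx/dy = -13/2 = -6.5000
b = My - (perp slope)*Mx = -19 + (13*0.5)/2 = -19 + 3.2500 = -15.7500

y = -6.5000x - 15.7500


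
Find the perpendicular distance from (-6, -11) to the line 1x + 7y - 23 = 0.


|1*(-6) + 7*(-11) - 23| = |-106| = 106
sqrt(1 + 49) = sqrt(50) = 7.0711
d = 106/sqrt(50) = 14.9907

14.9907


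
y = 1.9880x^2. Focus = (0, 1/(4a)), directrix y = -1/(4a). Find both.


a = 1.9880
1/(4a) = 0.1258
Focus = (0, 0.1258)
Directrix: y = -0.1258

Focus = (0, 0.1258), Directrix: y = -0.1258


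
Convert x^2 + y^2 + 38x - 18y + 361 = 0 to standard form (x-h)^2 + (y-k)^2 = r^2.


h = -D/2 = -38/2 = -19
k = -E/2 = 18/2 = 9
r^2 = h^2 + k^2 - F = 361 + 81 - 361 = 81
r = 9

Center (-19, 9), radius = 9


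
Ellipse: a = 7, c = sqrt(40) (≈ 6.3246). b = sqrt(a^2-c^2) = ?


b^2 = 7^2 - (sqrt(40))^2 = 49 - 40 = 9
b = sqrt(9) = 3

b = 3


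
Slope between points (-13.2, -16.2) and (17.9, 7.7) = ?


dy = 7.7 + 16.2 = 23.9
dx = 17.9 + 13.2 = 31.1
m = 23.9/31.1 = 0.7685

m = 0.7685


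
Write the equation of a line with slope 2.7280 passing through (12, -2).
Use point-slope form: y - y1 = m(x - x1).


y + 2 = 2.7280(x - 12)
y = 2.7280x - 2 - 2.7280*12
y = 2.7280x - 34.7360

y = 2.7280x - 34.7360


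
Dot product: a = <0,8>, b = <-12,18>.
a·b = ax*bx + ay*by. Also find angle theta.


a·b = 0*(-12) + 8*18 = 0 + 144 = 144
|a| = sqrt(0+64) = 8.0000
|b| = sqrt(144+324) = 21.6333
cos(theta) = 144/(sqrt(64)*sqrt(468)) = 144/sqrt(29952) = 0.832050
theta = arccos(144/sqrt(29952)) = 33.6901 degrees

a·b = 144, theta = 33.6901 deg


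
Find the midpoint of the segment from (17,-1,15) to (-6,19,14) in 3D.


Mx = (17- 6)/2 = 5.5000
My = (-1+19)/2 = 9.0000
Mz = (15+14)/2 = 14.5000

M = (5.5000, 9.0000, 14.5000)


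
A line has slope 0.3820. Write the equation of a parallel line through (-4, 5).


Parallel lines have equal slopes.
m2 = 0.3820
b2 = 5 - 0.3820*(-4) = 6.5280

y = 0.3820x + 6.5280


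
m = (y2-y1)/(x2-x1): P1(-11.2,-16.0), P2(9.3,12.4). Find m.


dy = 12.4 + 16.0 = 28.4
dx = 9.3 + 11.2 = 20.5
m = 28.4/20.5 = 1.3854

m = 1.3854


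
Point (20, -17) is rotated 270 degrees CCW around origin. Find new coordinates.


cos(270) = 0, sin(270) = -1
x' = 20*0 + 17*(-1) = -17
y' = 20*(-1) - 17*0 = -20

(-17, -20)


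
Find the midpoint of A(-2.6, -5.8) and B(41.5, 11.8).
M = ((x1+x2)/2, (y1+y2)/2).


Mx = (-2.6 + 41.5)/2 = 38.9/2 = 19.4500
My = (-5.8 + 11.8)/2 = 6/2 = 3.0000

(19.4500, 3.0000)


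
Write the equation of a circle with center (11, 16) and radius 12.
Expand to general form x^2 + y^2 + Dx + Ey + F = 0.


(x-11)^2 + (y-16)^2 = 12^2
D = -2h = -22, E = -2k = -32
F = h^2+k^2-r^2 = 121+256-144 = 233

x^2 + y^2 - 22x - 32y + 233 = 0


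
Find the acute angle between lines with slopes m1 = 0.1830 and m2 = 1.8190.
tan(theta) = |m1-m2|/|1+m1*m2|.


m1-m2 = -1.636
1+m1*m2 = 1.332877
tan(theta) = |-1.636/1.332877| = 1.227420
theta = arctan(|-1.636/1.332877|) = 50.8297 degrees (acute angle)

50.8297 degrees


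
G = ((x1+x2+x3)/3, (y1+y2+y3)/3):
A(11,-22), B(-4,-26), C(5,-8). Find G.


Gx = (11- 4+5)/3 = 12/3 = 4.0000
Gy = (-22- 26- 8)/3 = -56/3 = -18.6667

G = (4.0000, -18.6667)


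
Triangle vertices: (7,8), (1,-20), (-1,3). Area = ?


7*(-20-3) = -161
1*(3-8) = -5
-1*(8+ 20) = -28
sum = -194
Area = |-194|/2 = 97.0000

97.0000 sq units


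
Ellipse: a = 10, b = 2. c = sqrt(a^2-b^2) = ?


c^2 = 10^2 - 2^2 = 100 - 4 = 96
c = sqrt(96) = 9.7980

c = 9.7980


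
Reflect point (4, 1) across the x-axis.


Reflection rule for x-axis: (x, -y)
(4, 1) -> (4, -1)

(4, -1)


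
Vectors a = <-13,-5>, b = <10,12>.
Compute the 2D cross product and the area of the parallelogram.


cross = -13*12 + 5*10 = -156 + 50 = -106
Parallelogram area = |-106| = 106

cross = -106, parallelogram area = 106


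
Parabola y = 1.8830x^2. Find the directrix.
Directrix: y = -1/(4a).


a = 1.8830
1/(4a) = 0.1328
directrix: y = -0.1328 = -0.1328

y = -0.1328


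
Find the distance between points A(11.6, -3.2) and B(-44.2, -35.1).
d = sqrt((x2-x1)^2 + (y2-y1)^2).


dx = -44.2 - 11.6 = -55.8
dy = -35.1 + 3.2 = -31.9
d = sqrt(3113.64 + 1017.61) = sqrt(4131.25) = 64.2748

64.2748


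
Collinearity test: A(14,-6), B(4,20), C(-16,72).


14*(20-72) + 4*(72+ 6) - 16*(-6-20)
= -728 + 312 + 416 = 0

Yes, collinear (determinant = 0)


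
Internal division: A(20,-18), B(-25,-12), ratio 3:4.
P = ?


Px = (3*(-25) + 4*20)/7 = 5/7 = 0.7143
Py = (3*(-12) + 4*(-18))/7 = -108/7 = -15.4286

P = (0.7143, -15.4286)


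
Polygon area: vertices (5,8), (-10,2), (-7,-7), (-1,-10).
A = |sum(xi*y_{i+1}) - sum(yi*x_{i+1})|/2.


sum(xi*y_{i+1}) = 5*2 - 10*(-7) - 7*(-10) - 1*8 = 142
sum(yi*x_{i+1}) = 8*(-10) + 2*(-7) - 7*(-1) - 10*5 = -137
Area = |142 + 137|/2 = 279/2 = 139.5000

139.5000 sq units


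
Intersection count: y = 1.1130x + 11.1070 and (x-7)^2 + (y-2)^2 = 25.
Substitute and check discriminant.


Substitute y = 1.1130x + 11.1070: (x-7)^2 + (1.1130x+11.1070-2)^2 = 25
Expand to Ax^2 + Bx + C = 0, where b-k = 9.107
A = 1+m^2 = 2.238769
B = 2(m(b-k) - h) = 2(1.1130*9.107 - 7) = 6.272182
C = h^2 + (b-k)^2 - r^2 = 49 + 82.937449 - 25 = 106.937449
disc = B^2-4AC = 39.3403 - 957.6330 = -918.2927
disc < 0

0 intersection points


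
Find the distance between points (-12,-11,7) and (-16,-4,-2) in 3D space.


dx=-4, dy=7, dz=-9
d = sqrt(16+49+81) = sqrt(146) = 12.0830

12.0830


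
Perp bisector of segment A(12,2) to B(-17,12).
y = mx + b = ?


Midpoint = (-2.5, 7)
Slope of AB = dy/dx = 10/(-29) = -0.3448
Perp slope = -dx/dy = 29/10 = 2.9000
b = My - (perp slope)*Mx = 7 + (-29*(-2.5))/10 = 7 + 7.2500 = 14.2500

y = 2.9000x + 14.2500


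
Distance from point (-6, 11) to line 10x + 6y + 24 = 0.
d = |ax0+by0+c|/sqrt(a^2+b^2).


|10*(-6) + 6*11 + 24| = |30| = 30
sqrt(100 + 36) = sqrt(136) = 11.6619
d = 30/sqrt(136) = 2.5725

2.5725


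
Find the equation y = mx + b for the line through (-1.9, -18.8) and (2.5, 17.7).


m = (36.5)/(4.4) = 8.2955
b = y1 - m*x1 = -18.8 - (36.5*(-1.9))/(4.4) = -18.8 + 15.7614 = -3.0386

y = 8.2955x - 3.0386


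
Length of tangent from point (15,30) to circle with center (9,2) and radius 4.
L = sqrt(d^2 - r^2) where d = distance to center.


d = sqrt((15-9)^2 + (30-2)^2) = sqrt(36+784) = 28.6356
L = sqrt(820.0000 - 16) = sqrt(804.0000) = 28.3549

28.3549


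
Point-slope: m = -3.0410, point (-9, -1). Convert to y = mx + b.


y + 1 = -3.0410(x + 9)
y = -3.0410x - 1 + 3.0410*(-9)
y = -3.0410x - 28.3690

y = -3.0410x - 28.3690


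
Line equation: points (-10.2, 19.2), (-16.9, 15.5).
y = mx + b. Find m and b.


m = (-3.7)/(-6.7) = 0.5522
b = y1 - m*x1 = 19.2 - (-3.7*(-10.2))/(-6.7) = 19.2 + 5.6328 = 24.8328

y = 0.5522x + 24.8328


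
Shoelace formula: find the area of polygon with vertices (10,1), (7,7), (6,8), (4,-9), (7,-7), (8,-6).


sum(xi*y_{i+1}) = 10*7 + 7*8 + 6*(-9) + 4*(-7) + 7*(-6) + 8*1 = 10
sum(yi*x_{i+1}) = 1*7 + 7*6 + 8*4 - 9*7 - 7*8 - 6*10 = -98
Area = |10 + 98|/2 = 108/2 = 54.0000

54.0000 sq units


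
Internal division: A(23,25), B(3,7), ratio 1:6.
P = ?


Px = (1*3 + 6*23)/7 = 141/7 = 20.1429
Py = (1*7 + 6*25)/7 = 157/7 = 22.4286

P = (20.1429, 22.4286)


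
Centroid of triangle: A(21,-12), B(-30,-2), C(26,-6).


Gx = (21- 30+26)/3 = 17/3 = 5.6667
Gy = (-12- 2- 6)/3 = -20/3 = -6.6667

G = (5.6667, -6.6667)


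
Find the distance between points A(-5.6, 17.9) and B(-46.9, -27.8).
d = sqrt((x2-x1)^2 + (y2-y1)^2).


dx = -46.9 + 5.6 = -41.3
dy = -27.8 - 17.9 = -45.7
d = sqrt(1705.69 + 2088.49) = sqrt(3794.18) = 61.5969

61.5969


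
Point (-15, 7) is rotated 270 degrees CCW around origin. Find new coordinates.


cos(270) = 0, sin(270) = -1
x' = -15*0 - 7*(-1) = 7
y' = -15*(-1) + 7*0 = 15

(7, 15)


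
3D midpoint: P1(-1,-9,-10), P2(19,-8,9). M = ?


Mx = (-1+19)/2 = 9.0000
My = (-9- 8)/2 = -8.5000
Mz = (-10+9)/2 = -0.5000

M = (9.0000, -8.5000, -0.5000)


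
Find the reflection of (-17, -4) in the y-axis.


Reflection rule for y-axis: (-x, y)
(-17, -4) -> (17, -4)

(17, -4)


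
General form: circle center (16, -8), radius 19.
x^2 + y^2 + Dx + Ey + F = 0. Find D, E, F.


(x-16)^2 + (y+ 8)^2 = 19^2
D = -2h = -32, E = -2k = 16
F = h^2+k^2-r^2 = 256+64-361 = -41

D = -32, E = 16, F = -41


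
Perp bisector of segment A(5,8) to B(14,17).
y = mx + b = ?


Midpoint = (9.5, 12.5)
Slope of AB = dy/dx = 9/9 = 1.0000
Perp slope = -dx/dy = -9/9 = -1.0000
b = My - (perp slope)*Mx = 12.5 + (9*9.5)/9 = 12.5 + 9.5000 = 22.0000

y = -1.0000x + 22.0000


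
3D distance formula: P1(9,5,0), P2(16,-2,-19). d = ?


dx=7, dy=-7, dz=-19
d = sqrt(49+49+361) = sqrt(459) = 21.4243

21.4243


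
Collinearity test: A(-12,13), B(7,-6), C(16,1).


-12*(-6-1) + 7*(1-13) + 16*(13+ 6)
= 84 - 84 + 304 = 304

No, not collinear (determinant = 304)


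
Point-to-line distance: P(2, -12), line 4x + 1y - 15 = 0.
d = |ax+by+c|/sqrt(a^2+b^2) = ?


|4*2 + 1*(-12) - 15| = |-19| = 19
sqrt(16 + 1) = sqrt(17) = 4.1231
d = 19/sqrt(17) = 4.6082

4.6082


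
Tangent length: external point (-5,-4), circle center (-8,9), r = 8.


d = sqrt((-5+ 8)^2 + (-4-9)^2) = sqrt(9+169) = 13.3417
L = sqrt(178.0000 - 64) = sqrt(114.0000) = 10.6771

10.6771


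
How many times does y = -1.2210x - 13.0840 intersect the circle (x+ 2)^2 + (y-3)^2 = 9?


Substitute y = -1.2210x - 13.0840: (x+ 2)^2 + (-1.2210x- 13.0840-3)^2 = 9
Expand to Ax^2 + Bx + C = 0, where b-k = -16.084
A = 1+m^2 = 2.490841
B = 2(m(b-k) - h) = 2(-1.2210*(-16.084) + 2) = 43.277128
C = h^2 + (b-k)^2 - r^2 = 4 + 258.695056 - 9 = 253.695056
disc = B^2-4AC = 1872.9098 - 2527.6562 = -654.7464
disc < 0

0 intersection points


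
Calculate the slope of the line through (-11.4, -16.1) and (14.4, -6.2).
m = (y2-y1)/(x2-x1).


dy = -6.2 + 16.1 = 9.9
dx = 14.4 + 11.4 = 25.8
m = 9.9/25.8 = 0.3837

m = 0.3837


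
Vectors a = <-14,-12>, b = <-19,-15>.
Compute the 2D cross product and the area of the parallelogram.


cross = -14*(-15) + 12*(-19) = 210 - 228 = -18
Parallelogram area = |-18| = 18

cross = -18, parallelogram area = 18


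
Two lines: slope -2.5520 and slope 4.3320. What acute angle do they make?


m1-m2 = -6.884
1+m1*m2 = -10.055264
tan(theta) = |-6.884/(-10.055264)| = 0.684617
theta = arctan(|-6.884/(-10.055264)|) = 34.3962 degrees (acute angle)

34.3962 degrees


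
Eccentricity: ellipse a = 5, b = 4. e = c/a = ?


c = sqrt(25-16) = sqrt(9) = 3.0000
e = c/a = 3/5 = 0.6000

e = 0.6000


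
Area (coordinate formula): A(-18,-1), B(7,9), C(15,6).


-18*(9-6) = -54
7*(6+ 1) = 49
15*(-1-9) = -150
sum = -155
Area = |-155|/2 = 77.5000

77.5000 sq units


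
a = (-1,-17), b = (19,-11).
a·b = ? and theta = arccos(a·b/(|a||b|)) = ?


a·b = -1*19 - 17*(-11) = -19 + 187 = 168
|a| = sqrt(1+289) = 17.0294
|b| = sqrt(361+121) = 21.9545
cos(theta) = 168/(sqrt(290)*sqrt(482)) = 168/sqrt(139780) = 0.449352
theta = arccos(168/sqrt(139780)) = 63.2979 degrees

a·b = 168, theta = 63.2979 deg


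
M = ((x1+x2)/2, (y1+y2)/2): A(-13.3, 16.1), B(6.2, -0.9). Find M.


Mx = (-13.3 + 6.2)/2 = -7.1/2 = -3.5500
My = (16.1 - 0.9)/2 = 15.2/2 = 7.6000

(-3.5500, 7.6000)


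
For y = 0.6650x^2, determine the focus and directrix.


a = 0.6650
1/(4a) = 0.3759
Focus = (0, 0.3759)
Directrix: y = -0.3759

Focus = (0, 0.3759), Directrix: y = -0.3759


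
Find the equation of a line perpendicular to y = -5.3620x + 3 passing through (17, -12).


Perpendicular slope = -1/m1 = -1/(-5.3620) = 0.1865
b2 = y0 - m2*x0 = -12 + 17/(-5.3620) = -12 - 3.1705 = -15.1705

y = 0.1865x - 15.1705


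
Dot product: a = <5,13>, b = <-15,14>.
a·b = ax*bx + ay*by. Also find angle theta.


a·b = 5*(-15) + 13*14 = -75 + 182 = 107
|a| = sqrt(25+169) = 13.9284
|b| = sqrt(225+196) = 20.5183
cos(theta) = 107/(sqrt(194)*sqrt(421)) = 107/sqrt(81674) = 0.374405
theta = arccos(107/sqrt(81674)) = 68.0124 degrees

a·b = 107, theta = 68.0124 deg


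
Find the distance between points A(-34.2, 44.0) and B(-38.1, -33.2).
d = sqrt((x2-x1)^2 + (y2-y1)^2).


dx = -38.1 + 34.2 = -3.9
dy = -33.2 - 44.0 = -77.2
d = sqrt(15.21 + 5959.84) = sqrt(5975.05) = 77.2984

77.2984


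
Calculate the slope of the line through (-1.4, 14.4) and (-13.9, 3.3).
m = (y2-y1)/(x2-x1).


dy = 3.3 - 14.4 = -11.1
dx = -13.9 + 1.4 = -12.5
m = -11.1/(-12.5) = 0.8880

m = 0.8880


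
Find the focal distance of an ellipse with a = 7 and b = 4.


c^2 = 7^2 - 4^2 = 49 - 16 = 33
c = sqrt(33) = 5.7446

c = 5.7446


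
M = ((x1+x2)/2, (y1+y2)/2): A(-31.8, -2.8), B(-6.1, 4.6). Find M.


Mx = (-31.8 - 6.1)/2 = -37.9/2 = -18.9500
My = (-2.8 + 4.6)/2 = 1.8/2 = 0.9000

(-18.9500, 0.9000)


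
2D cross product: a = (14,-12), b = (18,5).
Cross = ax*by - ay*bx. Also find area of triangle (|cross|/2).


cross = 14*5 + 12*18 = 70 + 216 = 286
Triangle area = |286|/2 = 286/2 = 143.0000

cross = 286, triangle area = 143.0000


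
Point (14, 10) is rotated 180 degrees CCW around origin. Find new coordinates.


cos(180) = -1, sin(180) = 0
x' = 14*(-1) - 10*0 = -14
y' = 14*0 + 10*(-1) = -10

(-14, -10)


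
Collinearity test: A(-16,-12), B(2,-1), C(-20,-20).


-16*(-1+ 20) + 2*(-20+ 12) - 20*(-12+ 1)
= -304 - 16 + 220 = -100

No, not collinear (determinant = -100)


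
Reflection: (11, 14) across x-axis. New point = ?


Reflection rule for x-axis: (x, -y)
(11, 14) -> (11, -14)

(11, -14)


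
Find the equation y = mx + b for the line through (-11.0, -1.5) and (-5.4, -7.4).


m = (-5.9)/(5.6) = -1.0536
b = y1 - m*x1 = -1.5 - (-5.9*(-11.0))/(5.6) = -1.5 - 11.5893 = -13.0893

y = -1.0536x - 13.0893


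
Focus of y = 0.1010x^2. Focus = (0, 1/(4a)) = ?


a = 0.1010
4a = 0.4040
focus = (0, 1/0.4040) = (0, 2.4752)

Focus = (0, 2.4752)


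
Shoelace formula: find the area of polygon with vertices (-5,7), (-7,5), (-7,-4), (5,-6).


sum(xi*y_{i+1}) = -5*5 - 7*(-4) - 7*(-6) + 5*7 = 80
sum(yi*x_{i+1}) = 7*(-7) + 5*(-7) - 4*5 - 6*(-5) = -74
Area = |80 + 74|/2 = 154/2 = 77.0000

77.0000 sq units


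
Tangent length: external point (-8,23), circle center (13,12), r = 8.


d = sqrt((-8-13)^2 + (23-12)^2) = sqrt(441+121) = 23.7065
L = sqrt(562.0000 - 64) = sqrt(498.0000) = 22.3159

22.3159


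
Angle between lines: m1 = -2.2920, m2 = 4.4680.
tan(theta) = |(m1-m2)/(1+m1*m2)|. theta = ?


m1-m2 = -6.76
1+m1*m2 = -9.240656
tan(theta) = |-6.76/(-9.240656)| = 0.731550
theta = arctan(|-6.76/(-9.240656)|) = 36.1873 degrees (acute angle)

36.1873 degrees


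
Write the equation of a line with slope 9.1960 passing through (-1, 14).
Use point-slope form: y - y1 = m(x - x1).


y - 14 = 9.1960(x + 1)
y = 9.1960x + 14 - 9.1960*(-1)
y = 9.1960x + 23.1960

y = 9.1960x + 23.1960


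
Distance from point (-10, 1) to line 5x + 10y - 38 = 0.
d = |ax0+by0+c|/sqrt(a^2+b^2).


|5*(-10) + 10*1 - 38| = |-78| = 78
sqrt(25 + 100) = sqrt(125) = 11.1803
d = 78/sqrt(125) = 6.9765

6.9765


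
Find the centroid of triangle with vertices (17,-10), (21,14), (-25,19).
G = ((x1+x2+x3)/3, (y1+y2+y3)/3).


Gx = (17+21- 25)/3 = 13/3 = 4.3333
Gy = (-10+14+19)/3 = 23/3 = 7.6667

G = (4.3333, 7.6667)


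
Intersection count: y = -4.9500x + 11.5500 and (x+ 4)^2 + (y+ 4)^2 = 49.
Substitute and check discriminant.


Substitute y = -4.9500x + 11.5500: (x+ 4)^2 + (-4.9500x+11.5500+ 4)^2 = 49
Expand to Ax^2 + Bx + C = 0, where b-k = 15.55
A = 1+m^2 = 25.5025
B = 2(m(b-k) - h) = 2(-4.9500*15.55 + 4) = -145.945
C = h^2 + (b-k)^2 - r^2 = 16 + 241.8025 - 49 = 208.8025
disc = B^2-4AC = 21299.9430 - 21299.9430 = 0
disc = 0

1 intersection point (tangent)


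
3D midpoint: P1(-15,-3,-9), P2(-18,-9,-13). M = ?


Mx = (-15- 18)/2 = -16.5000
My = (-3- 9)/2 = -6.0000
Mz = (-9- 13)/2 = -11.0000

M = (-16.5000, -6.0000, -11.0000)


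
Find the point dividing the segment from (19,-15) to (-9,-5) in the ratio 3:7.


Px = (3*(-9) + 7*19)/10 = 106/10 = 10.6000
Py = (3*(-5) + 7*(-15))/10 = -120/10 = -12.0000

P = (10.6000, -12.0000)


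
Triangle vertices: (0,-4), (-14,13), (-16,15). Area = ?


0*(13-15) = 0
-14*(15+ 4) = -266
-16*(-4-13) = 272
sum = 6
Area = |6|/2 = 3.0000

3.0000 sq units


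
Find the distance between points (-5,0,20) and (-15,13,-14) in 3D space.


dx=-10, dy=13, dz=-34
d = sqrt(100+169+1156) = sqrt(1425) = 37.7492

37.7492


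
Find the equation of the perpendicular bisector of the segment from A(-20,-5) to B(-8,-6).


Midpoint = (-14, -5.5)
Slope of AB = dy/dx = -1/12 = -0.0833
Perp slope = -dx/dy = 12/1 = 12.0000
b = My - (perp slope)*Mx = -5.5 + (12*(-14))/(-1) = -5.5 + 168.0000 = 162.5000

y = 12.0000x + 162.5000


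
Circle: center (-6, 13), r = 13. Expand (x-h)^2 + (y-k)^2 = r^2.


(x+ 6)^2 + (y-13)^2 = 13^2
D = -2h = 12, E = -2k = -26
F = h^2+k^2-r^2 = 36+169-169 = 36

x^2 + y^2 + 12x - 26y + 36 = 0


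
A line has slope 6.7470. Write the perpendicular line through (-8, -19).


Perpendicular slope = -1/m1 = -1/6.7470 = -0.1482
b2 = y0 - m2*x0 = -19 - 8/6.7470 = -19 - 1.1857 = -20.1857

y = -0.1482x - 20.1857


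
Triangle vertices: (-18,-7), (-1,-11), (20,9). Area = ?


-18*(-11-9) = 360
-1*(9+ 7) = -16
20*(-7+ 11) = 80
sum = 424
Area = |424|/2 = 212.0000

212.0000 sq units


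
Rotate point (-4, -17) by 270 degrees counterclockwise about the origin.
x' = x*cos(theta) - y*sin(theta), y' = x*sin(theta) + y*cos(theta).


cos(270) = 0, sin(270) = -1
x' = -4*0 + 17*(-1) = -17
y' = -4*(-1) - 17*0 = 4

(-17, 4)


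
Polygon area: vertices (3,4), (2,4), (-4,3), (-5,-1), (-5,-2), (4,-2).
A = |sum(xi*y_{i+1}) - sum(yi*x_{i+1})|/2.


sum(xi*y_{i+1}) = 3*4 + 2*3 - 4*(-1) - 5*(-2) - 5*(-2) + 4*4 = 58
sum(yi*x_{i+1}) = 4*2 + 4*(-4) + 3*(-5) - 1*(-5) - 2*4 - 2*3 = -32
Area = |58 + 32|/2 = 90/2 = 45.0000

45.0000 sq units


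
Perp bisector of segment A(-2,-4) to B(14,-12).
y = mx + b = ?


Midpoint = (6, -8)
Slope of AB = dy/dx = -8/16 = -0.5000
Perp slope = -dx/dy = 16/8 = 2.0000
b = My - (perp slope)*Mx = -8 + (16*6)/(-8) = -8 - 12.0000 = -20.0000

y = 2.0000x - 20.0000


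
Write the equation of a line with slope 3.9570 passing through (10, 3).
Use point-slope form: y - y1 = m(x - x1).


y - 3 = 3.9570(x - 10)
y = 3.9570x + 3 - 3.9570*10
y = 3.9570x - 36.5700

y = 3.9570x - 36.5700


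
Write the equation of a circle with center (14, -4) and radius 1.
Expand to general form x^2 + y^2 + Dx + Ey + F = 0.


(x-14)^2 + (y+ 4)^2 = 1^2
D = -2h = -28, E = -2k = 8
F = h^2+k^2-r^2 = 196+16-1 = 211

x^2 + y^2 - 28x + 8y + 211 = 0


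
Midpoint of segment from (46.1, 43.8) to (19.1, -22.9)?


Mx = (46.1 + 19.1)/2 = 65.2/2 = 32.6000
My = (43.8 - 22.9)/2 = 20.9/2 = 10.4500

(32.6000, 10.4500)


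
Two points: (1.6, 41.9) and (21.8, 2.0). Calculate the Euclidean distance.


dx = 21.8 - 1.6 = 20.2
dy = 2.0 - 41.9 = -39.9
d = sqrt(408.04 + 1592.01) = sqrt(2000.05) = 44.7219

44.7219


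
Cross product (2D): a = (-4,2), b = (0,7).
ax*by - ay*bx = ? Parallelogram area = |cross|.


cross = -4*7 - 2*0 = -28 - 0 = -28
Parallelogram area = |-28| = 28

cross = -28, parallelogram area = 28


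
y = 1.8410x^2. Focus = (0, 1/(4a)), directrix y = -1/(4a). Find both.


a = 1.8410
1/(4a) = 0.1358
Focus = (0, 0.1358)
Directrix: y = -0.1358

Focus = (0, 0.1358), Directrix: y = -0.1358


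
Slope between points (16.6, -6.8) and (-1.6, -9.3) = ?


dy = -9.3 + 6.8 = -2.5
dx = -1.6 - 16.6 = -18.2
m = -2.5/(-18.2) = 0.1374

m = 0.1374


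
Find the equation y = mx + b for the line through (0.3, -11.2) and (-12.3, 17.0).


m = (28.2)/(-12.6) = -2.2381
b = y1 - m*x1 = -11.2 - (28.2*0.3)/(-12.6) = -11.2 + 0.6714 = -10.5286

y = -2.2381x - 10.5286


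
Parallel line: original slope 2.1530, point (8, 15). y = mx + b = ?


Parallel lines have equal slopes.
m2 = 2.1530
b2 = 15 - 2.1530*8 = -2.2240

y = 2.1530x - 2.2240


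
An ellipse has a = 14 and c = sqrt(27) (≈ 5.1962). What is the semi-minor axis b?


b^2 = 14^2 - (sqrt(27))^2 = 196 - 27 = 169
b = sqrt(169) = 13

b = 13


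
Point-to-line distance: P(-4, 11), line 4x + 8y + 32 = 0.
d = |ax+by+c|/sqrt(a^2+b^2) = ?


|4*(-4) + 8*11 + 32| = |104| = 104
sqrt(16 + 64) = sqrt(80) = 8.9443
d = 104/sqrt(80) = 11.6276

11.6276


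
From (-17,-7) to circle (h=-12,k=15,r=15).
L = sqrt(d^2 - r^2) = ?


d = sqrt((-17+ 12)^2 + (-7-15)^2) = sqrt(25+484) = 22.5610
L = sqrt(509.0000 - 225) = sqrt(284.0000) = 16.8523

16.8523


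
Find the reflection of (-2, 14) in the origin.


Reflection rule for origin: (-x, -y)
(-2, 14) -> (2, -14)

(2, -14)


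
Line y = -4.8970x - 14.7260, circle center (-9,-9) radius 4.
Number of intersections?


Substitute y = -4.8970x - 14.7260: (x+ 9)^2 + (-4.8970x- 14.7260+ 9)^2 = 16
Expand to Ax^2 + Bx + C = 0, where b-k = -5.726
A = 1+m^2 = 24.980609
B = 2(m(b-k) - h) = 2(-4.8970*(-5.726) + 9) = 74.080444
C = h^2 + (b-k)^2 - r^2 = 81 + 32.787076 - 16 = 97.787076
disc = B^2-4AC = 5487.9122 - 9771.1228 = -4283.2106
disc < 0

0 intersection points


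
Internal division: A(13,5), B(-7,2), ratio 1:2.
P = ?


Px = (1*(-7) + 2*13)/3 = 19/3 = 6.3333
Py = (1*2 + 2*5)/3 = 12/3 = 4.0000

P = (6.3333, 4.0000)


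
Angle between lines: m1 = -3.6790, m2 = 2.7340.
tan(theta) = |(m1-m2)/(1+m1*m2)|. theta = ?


m1-m2 = -6.413
1+m1*m2 = -9.058386
tan(theta) = |-6.413/(-9.058386)| = 0.707963
theta = arctan(|-6.413/(-9.058386)|) = 35.2971 degrees (acute angle)

35.2971 degrees


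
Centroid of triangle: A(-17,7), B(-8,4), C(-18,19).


Gx = (-17- 8- 18)/3 = -43/3 = -14.3333
Gy = (7+4+19)/3 = 30/3 = 10.0000

G = (-14.3333, 10.0000)


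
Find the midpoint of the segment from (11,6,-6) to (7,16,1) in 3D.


Mx = (11+7)/2 = 9.0000
My = (6+16)/2 = 11.0000
Mz = (-6+1)/2 = -2.5000

M = (9.0000, 11.0000, -2.5000)


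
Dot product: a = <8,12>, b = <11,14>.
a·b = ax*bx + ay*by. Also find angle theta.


a·b = 8*11 + 12*14 = 88 + 168 = 256
|a| = sqrt(64+144) = 14.4222
|b| = sqrt(121+196) = 17.8045
cos(theta) = 256/(sqrt(208)*sqrt(317)) = 256/sqrt(65936) = 0.996962
theta = arccos(256/sqrt(65936)) = 4.4672 degrees

a·b = 256, theta = 4.4672 deg


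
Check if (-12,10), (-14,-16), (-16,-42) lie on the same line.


-12*(-16+ 42) - 14*(-42-10) - 16*(10+ 16)
= -312 + 728 - 416 = 0

Yes, collinear (determinant = 0)


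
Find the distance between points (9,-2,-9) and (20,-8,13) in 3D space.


dx=11, dy=-6, dz=22
d = sqrt(121+36+484) = sqrt(641) = 25.3180

25.3180


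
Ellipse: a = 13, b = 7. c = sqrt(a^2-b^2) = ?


c^2 = 13^2 - 7^2 = 169 - 49 = 120
c = sqrt(120) = 10.9545

c = 10.9545


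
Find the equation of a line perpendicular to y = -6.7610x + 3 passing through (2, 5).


Perpendicular slope = -1/m1 = -1/(-6.7610) = 0.1479
b2 = y0 - m2*x0 = 5 + 2/(-6.7610) = 5 - 0.2958 = 4.7042

y = 0.1479x + 4.7042


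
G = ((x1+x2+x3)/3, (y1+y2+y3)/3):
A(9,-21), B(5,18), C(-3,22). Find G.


Gx = (9+5- 3)/3 = 11/3 = 3.6667
Gy = (-21+18+22)/3 = 19/3 = 6.3333

G = (3.6667, 6.3333)


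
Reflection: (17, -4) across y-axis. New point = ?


Reflection rule for y-axis: (-x, y)
(17, -4) -> (-17, -4)

(-17, -4)


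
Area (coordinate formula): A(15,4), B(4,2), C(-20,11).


15*(2-11) = -135
4*(11-4) = 28
-20*(4-2) = -40
sum = -147
Area = |-147|/2 = 73.5000

73.5000 sq units


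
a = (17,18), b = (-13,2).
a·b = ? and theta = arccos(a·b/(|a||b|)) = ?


a·b = 17*(-13) + 18*2 = -221 + 36 = -185
|a| = sqrt(289+324) = 24.7588
|b| = sqrt(169+4) = 13.1529
cos(theta) = -185/(sqrt(613)*sqrt(173)) = -185/sqrt(106049) = -0.568092
theta = arccos(-185/sqrt(106049)) = 124.6173 degrees

a·b = -185, theta = 124.6173 deg


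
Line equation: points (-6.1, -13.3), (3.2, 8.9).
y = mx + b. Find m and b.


m = (22.2)/(9.3) = 2.3871
b = y1 - m*x1 = -13.3 - (22.2*(-6.1))/(9.3) = -13.3 + 14.5613 = 1.2613

y = 2.3871x + 1.2613


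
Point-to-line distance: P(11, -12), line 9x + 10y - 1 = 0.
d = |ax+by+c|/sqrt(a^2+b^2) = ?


|9*11 + 10*(-12) - 1| = |-22| = 22
sqrt(81 + 100) = sqrt(181) = 13.4536
d = 22/sqrt(181) = 1.6352

1.6352
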